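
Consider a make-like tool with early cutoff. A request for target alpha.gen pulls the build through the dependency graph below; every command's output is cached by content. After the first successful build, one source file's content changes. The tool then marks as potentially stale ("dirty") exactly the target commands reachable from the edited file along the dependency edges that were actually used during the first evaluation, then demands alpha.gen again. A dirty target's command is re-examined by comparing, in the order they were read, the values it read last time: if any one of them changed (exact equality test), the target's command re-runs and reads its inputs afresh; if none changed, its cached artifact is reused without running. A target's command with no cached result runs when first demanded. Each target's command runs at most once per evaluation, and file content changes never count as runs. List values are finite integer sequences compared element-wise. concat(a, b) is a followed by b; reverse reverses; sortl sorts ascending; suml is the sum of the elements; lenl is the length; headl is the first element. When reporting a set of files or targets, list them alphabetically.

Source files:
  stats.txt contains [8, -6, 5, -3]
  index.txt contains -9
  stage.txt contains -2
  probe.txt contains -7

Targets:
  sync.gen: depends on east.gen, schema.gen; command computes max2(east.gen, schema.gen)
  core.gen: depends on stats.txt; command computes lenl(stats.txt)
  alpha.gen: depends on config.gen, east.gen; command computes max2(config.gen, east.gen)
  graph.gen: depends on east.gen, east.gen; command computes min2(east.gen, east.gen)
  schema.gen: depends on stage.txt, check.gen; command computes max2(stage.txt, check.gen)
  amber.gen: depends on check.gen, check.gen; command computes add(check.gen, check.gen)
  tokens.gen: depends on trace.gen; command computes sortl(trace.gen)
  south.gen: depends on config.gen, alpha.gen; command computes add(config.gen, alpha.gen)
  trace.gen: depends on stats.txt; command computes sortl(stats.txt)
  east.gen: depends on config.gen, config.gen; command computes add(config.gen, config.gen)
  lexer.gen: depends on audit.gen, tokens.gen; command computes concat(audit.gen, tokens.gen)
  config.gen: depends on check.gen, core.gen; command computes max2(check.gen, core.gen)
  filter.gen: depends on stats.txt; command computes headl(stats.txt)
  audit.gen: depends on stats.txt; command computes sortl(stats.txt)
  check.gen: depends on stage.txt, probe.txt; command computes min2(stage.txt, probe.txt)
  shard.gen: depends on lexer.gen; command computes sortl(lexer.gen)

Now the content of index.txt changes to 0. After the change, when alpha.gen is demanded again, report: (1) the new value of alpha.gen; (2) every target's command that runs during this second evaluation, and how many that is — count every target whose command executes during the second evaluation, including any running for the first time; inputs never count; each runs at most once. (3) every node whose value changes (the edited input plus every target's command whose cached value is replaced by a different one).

Demanding alpha.gen again yields 8.
0 target commands run: none.
The nodes whose values change: index.txt.
Note the shortcut — nothing in the graph depends on index.txt at all, so no recomputation happens.

First demand of the output computes:
  check.gen = min2(-2, -7) = -7
  core.gen = lenl([8, -6, 5, -3]) = 4
  config.gen = max2(-7, 4) = 4
  east.gen = add(4, 4) = 8
  alpha.gen = max2(4, 8) = 8

After the edit, cleaning proceeds:
  no node depends on index.txt at all; the second demand re-runs nothing.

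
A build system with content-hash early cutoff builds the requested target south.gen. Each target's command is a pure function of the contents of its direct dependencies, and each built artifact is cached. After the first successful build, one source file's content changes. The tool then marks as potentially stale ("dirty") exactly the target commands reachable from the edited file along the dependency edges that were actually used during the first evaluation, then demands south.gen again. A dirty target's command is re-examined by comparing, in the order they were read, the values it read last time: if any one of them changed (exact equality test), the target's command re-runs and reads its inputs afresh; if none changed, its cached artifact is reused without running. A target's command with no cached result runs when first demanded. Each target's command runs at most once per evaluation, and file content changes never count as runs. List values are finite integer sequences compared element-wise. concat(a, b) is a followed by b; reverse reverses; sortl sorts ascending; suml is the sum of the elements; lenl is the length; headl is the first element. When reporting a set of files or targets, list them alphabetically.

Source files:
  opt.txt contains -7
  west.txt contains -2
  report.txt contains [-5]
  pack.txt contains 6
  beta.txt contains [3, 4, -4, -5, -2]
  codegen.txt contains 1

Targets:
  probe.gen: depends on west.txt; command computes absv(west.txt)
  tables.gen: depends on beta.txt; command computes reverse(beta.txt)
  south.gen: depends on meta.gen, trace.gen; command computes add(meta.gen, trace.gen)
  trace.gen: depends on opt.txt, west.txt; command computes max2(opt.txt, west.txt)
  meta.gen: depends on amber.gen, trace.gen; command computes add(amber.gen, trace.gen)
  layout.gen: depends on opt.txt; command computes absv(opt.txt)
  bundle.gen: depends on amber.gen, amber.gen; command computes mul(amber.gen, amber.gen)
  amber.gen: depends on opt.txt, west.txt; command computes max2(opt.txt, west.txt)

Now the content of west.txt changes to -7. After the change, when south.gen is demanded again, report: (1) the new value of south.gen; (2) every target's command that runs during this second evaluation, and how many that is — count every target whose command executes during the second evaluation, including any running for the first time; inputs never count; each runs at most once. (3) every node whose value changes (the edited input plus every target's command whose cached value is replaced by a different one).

New value of south.gen: -21.
Target commands that run: amber.gen, meta.gen, south.gen, trace.gen — 4 in total.
Values that change: amber.gen, meta.gen, south.gen, trace.gen, west.txt.

First evaluation (everything demanded from the output):
  amber.gen = max2(-7, -2) = -2
  trace.gen = max2(-7, -2) = -2
  meta.gen = add(-2, -2) = -4
  south.gen = add(-4, -2) = -6

Propagation after the edit:
  amber.gen: runs — west.txt -2->-7; result -7.
  trace.gen: runs — west.txt -2->-7; result -7.
  meta.gen: runs — amber.gen -2->-7; trace.gen -2->-7; result -14.
  south.gen: runs — meta.gen -4->-14; trace.gen -2->-7; result -21.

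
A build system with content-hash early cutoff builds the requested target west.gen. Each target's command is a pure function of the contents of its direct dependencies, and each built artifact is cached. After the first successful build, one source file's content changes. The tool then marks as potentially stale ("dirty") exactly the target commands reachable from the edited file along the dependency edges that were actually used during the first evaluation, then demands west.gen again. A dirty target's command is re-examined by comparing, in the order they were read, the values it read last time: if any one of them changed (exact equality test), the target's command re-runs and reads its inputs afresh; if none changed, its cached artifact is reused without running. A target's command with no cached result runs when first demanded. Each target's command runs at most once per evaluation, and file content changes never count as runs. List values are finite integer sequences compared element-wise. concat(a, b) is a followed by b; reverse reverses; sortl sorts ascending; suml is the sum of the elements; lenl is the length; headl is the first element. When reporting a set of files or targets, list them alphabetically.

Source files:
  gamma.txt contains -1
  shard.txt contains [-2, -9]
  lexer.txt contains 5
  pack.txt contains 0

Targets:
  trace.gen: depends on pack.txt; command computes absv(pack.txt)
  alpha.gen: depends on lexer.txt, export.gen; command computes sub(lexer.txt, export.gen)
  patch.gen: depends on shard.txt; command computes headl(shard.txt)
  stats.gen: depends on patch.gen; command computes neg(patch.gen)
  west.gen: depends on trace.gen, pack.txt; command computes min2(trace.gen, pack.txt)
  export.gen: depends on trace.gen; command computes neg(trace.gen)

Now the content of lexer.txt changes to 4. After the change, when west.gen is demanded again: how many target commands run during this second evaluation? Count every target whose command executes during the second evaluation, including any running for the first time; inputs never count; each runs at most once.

First evaluation (everything demanded from the output):
  trace.gen = absv(0) = 0
  west.gen = min2(0, 0) = 0

Propagation after the edit:
  lexer.txt feeds no computation that the output demands — nothing is marked dirty and nothing runs.

Key observation: lexer.txt is never demanded by the output, so the edit triggers no recomputation at all.

Target commands that run: none — 0 in total.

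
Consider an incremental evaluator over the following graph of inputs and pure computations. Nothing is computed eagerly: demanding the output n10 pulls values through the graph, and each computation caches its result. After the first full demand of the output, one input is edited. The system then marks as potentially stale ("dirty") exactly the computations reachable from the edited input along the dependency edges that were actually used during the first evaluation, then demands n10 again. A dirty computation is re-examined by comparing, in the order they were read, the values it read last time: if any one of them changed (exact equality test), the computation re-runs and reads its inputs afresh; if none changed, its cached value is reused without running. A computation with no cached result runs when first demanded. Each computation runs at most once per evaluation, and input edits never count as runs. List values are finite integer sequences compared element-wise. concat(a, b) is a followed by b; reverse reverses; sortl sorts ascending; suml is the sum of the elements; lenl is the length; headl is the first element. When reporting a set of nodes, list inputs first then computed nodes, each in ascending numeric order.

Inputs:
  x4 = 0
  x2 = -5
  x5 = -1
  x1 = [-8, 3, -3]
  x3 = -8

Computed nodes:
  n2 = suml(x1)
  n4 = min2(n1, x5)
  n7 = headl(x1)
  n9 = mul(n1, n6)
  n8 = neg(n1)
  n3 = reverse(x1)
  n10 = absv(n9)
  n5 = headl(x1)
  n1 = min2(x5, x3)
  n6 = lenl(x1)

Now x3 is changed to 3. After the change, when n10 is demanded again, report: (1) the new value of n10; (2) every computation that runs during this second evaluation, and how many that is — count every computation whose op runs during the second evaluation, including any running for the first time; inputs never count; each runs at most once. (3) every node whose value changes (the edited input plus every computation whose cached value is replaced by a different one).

Initial pass — values computed on the first demand:
  n1 = min2(-1, -8) = -8
  n6 = lenl([-8, 3, -3]) = 3
  n9 = mul(-8, 3) = -24
  n10 = absv(-24) = 24

Second demand — change propagation:
  n1: re-runs because x3 -8->3; new result -1.
  n9: re-runs because n1 -8->-1; new result -3.
  n10: re-runs because n9 -24->-3; new result 3.

n10 now evaluates to 3.
Run set: n1, n9, n10 (3 run).
Changed values: x3, n1, n9, n10.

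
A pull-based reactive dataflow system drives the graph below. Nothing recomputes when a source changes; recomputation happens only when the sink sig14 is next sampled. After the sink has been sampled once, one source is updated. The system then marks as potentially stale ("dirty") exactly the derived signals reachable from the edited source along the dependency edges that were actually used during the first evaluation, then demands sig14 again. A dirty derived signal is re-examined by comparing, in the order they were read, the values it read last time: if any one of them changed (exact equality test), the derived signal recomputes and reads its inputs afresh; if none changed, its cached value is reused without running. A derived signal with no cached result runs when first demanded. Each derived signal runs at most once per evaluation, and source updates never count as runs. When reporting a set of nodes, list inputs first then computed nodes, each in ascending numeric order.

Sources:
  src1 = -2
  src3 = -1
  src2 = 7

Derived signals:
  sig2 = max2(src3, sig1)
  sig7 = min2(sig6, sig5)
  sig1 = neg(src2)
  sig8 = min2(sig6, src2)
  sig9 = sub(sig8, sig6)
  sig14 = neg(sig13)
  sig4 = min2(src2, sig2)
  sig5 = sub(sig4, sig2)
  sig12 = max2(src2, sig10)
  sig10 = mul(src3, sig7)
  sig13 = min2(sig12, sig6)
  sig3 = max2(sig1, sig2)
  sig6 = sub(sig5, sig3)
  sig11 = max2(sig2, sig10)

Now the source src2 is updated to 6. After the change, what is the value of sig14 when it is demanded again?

New value of sig14: -1.
Key observation: the cutoff stops propagation at sig5 — its inputs' values are unchanged, so it reuses its cache.

First evaluation (everything demanded from the output):
  sig1 = neg(7) = -7
  sig2 = max2(-1, -7) = -1
  sig3 = max2(-7, -1) = -1
  sig4 = min2(7, -1) = -1
  sig5 = sub(-1, -1) = 0
  sig6 = sub(0, -1) = 1
  sig7 = min2(1, 0) = 0
  sig10 = mul(-1, 0) = 0
  sig12 = max2(7, 0) = 7
  sig13 = min2(7, 1) = 1
  sig14 = neg(1) = -1

Propagation after the edit:
  sig1: runs — src2 7->6; result -6.
  sig2: runs — sig1 -7->-6; result -1 (same value as before).
  sig3: runs — sig1 -7->-6; result -1 (same value as before).
  sig4: runs — src2 7->6; result -1 (same value as before).
  sig5: checked — values it read are unchanged (sig4 unchanged, sig2 unchanged); reused cached 0 without running.
  sig6: checked — values it read are unchanged (sig5 unchanged, sig3 unchanged); reused cached 1 without running.
  sig7: checked — values it read are unchanged (sig6 unchanged, sig5 unchanged); reused cached 0 without running.
  sig10: checked — values it read are unchanged (src3 unchanged, sig7 unchanged); reused cached 0 without running.
  sig12: runs — src2 7->6; result 6.
  sig13: runs — sig12 7->6; result 1 (same value as before).
  sig14: checked — values it read are unchanged (sig13 unchanged); reused cached -1 without running.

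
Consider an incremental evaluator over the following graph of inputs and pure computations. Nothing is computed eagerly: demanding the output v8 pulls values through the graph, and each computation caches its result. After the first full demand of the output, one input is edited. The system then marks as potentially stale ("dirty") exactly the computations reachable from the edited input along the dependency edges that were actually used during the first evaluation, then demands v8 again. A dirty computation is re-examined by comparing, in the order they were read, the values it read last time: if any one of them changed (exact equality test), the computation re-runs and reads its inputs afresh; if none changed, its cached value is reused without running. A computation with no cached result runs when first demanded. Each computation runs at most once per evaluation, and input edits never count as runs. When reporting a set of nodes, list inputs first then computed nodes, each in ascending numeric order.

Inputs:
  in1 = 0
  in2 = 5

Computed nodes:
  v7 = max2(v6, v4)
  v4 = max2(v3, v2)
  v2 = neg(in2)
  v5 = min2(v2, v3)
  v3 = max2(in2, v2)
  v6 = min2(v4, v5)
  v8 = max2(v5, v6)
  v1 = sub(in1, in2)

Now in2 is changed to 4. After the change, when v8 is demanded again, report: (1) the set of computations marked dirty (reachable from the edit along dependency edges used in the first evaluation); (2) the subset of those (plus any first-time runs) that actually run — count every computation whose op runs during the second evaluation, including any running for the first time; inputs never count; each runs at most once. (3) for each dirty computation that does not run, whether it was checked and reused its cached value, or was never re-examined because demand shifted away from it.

Dirty set: v2, v3, v4, v5, v6, v8.
Run set: v2, v3, v4, v5, v6, v8 (6 run).
All dirty computations ended up running.

Initial pass — values computed on the first demand:
  v2 = neg(5) = -5
  v3 = max2(5, -5) = 5
  v4 = max2(5, -5) = 5
  v5 = min2(-5, 5) = -5
  v6 = min2(5, -5) = -5
  v8 = max2(-5, -5) = -5

Second demand — change propagation:
  v2: re-runs because in2 5->4; new result -4.
  v3: re-runs because in2 5->4; v2 -5->-4; new result 4.
  v4: re-runs because v3 5->4; v2 -5->-4; new result 4.
  v5: re-runs because v2 -5->-4; v3 5->4; new result -4.
  v6: re-runs because v4 5->4; v5 -5->-4; new result -4.
  v8: re-runs because v5 -5->-4; v6 -5->-4; new result -4.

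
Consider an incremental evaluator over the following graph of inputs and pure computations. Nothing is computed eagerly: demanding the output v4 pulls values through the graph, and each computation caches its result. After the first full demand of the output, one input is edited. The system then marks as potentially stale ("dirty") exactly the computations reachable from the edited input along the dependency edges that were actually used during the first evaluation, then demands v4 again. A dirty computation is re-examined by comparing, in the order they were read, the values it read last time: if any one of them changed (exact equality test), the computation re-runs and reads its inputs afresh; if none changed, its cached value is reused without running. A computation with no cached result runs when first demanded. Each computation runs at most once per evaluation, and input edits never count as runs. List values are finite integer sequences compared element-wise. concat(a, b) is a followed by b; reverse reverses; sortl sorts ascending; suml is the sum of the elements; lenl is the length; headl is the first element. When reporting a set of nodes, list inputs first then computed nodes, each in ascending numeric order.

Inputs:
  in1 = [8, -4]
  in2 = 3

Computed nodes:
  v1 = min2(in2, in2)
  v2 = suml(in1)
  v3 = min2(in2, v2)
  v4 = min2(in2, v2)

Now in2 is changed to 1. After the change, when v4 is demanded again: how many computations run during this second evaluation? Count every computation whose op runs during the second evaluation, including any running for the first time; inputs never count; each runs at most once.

Initial pass — values computed on the first demand:
  v2 = suml([8, -4]) = 4
  v4 = min2(3, 4) = 3

Second demand — change propagation:
  v4: re-runs because in2 3->1; new result 1.

Run set: v4 (1 run).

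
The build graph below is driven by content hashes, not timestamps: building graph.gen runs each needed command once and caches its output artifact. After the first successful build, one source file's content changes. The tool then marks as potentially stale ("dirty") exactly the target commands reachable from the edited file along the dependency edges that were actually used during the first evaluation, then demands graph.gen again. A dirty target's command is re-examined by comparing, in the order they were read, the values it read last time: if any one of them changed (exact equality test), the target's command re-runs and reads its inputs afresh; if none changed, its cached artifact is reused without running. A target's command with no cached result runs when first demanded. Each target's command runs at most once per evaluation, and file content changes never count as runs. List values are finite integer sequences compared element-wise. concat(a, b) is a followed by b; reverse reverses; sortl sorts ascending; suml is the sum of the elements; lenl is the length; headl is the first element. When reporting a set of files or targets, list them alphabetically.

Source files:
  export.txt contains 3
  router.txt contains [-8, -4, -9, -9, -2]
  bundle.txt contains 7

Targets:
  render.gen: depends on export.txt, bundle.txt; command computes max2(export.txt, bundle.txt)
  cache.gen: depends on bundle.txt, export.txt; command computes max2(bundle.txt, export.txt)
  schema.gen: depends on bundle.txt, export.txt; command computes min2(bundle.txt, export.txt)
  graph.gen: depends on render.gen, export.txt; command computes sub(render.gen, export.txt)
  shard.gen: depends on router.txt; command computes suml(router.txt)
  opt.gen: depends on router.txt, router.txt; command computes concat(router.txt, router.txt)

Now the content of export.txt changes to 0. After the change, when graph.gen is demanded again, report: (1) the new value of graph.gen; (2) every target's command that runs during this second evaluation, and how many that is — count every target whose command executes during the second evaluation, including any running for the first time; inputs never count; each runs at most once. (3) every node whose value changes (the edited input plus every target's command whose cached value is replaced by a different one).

graph.gen now evaluates to 7.
Run set: graph.gen, render.gen (2 run).
Changed values: export.txt, graph.gen.

Initial pass — values computed on the first demand:
  render.gen = max2(3, 7) = 7
  graph.gen = sub(7, 3) = 4

Second demand — change propagation:
  render.gen: re-runs because export.txt 3->0; new result 7 (unchanged).
  graph.gen: re-runs because export.txt 3->0; new result 7.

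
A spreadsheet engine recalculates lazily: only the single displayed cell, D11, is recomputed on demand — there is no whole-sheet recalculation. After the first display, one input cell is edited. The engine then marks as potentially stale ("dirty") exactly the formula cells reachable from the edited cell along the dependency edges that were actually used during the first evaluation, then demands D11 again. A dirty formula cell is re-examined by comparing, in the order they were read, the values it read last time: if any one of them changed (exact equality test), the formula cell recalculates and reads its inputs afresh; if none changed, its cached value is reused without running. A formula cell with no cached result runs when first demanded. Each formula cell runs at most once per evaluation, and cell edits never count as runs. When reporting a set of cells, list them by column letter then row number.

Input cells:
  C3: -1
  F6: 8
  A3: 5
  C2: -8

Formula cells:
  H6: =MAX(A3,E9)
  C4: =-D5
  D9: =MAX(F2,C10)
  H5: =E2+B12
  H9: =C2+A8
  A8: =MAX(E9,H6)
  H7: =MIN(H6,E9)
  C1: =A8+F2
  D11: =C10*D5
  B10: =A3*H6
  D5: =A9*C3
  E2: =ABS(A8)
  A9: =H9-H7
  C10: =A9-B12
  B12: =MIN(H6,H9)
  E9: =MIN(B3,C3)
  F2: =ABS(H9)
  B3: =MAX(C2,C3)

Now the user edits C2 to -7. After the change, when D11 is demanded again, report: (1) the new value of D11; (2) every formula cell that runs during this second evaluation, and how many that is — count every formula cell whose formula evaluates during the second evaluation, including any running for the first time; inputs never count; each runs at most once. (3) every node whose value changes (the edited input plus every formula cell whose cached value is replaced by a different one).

First evaluation (everything demanded from the output):
  B3 = MAX(-8, -1) = -1
  E9 = MIN(-1, -1) = -1
  H6 = MAX(5, -1) = 5
  A8 = MAX(-1, 5) = 5
  H7 = MIN(5, -1) = -1
  H9 = -8 + 5 = -3
  A9 = -3 - -1 = -2
  B12 = MIN(5, -3) = -3
  C10 = -2 - -3 = 1
  D5 = -2 * -1 = 2
  D11 = 1 * 2 = 2

Propagation after the edit:
  B3: runs — C2 -8->-7; result -1 (same value as before).
  E9: checked — values it read are unchanged (B3 unchanged, C3 unchanged); reused cached -1 without running.
  H6: checked — values it read are unchanged (A3 unchanged, E9 unchanged); reused cached 5 without running.
  A8: checked — values it read are unchanged (E9 unchanged, H6 unchanged); reused cached 5 without running.
  H7: checked — values it read are unchanged (H6 unchanged, E9 unchanged); reused cached -1 without running.
  H9: runs — C2 -8->-7; result -2.
  A9: runs — H9 -3->-2; result -1.
  B12: runs — H9 -3->-2; result -2.
  C10: runs — A9 -2->-1; B12 -3->-2; result 1 (same value as before).
  D5: runs — A9 -2->-1; result 1.
  D11: runs — D5 2->1; result 1.

Key observation: the cutoff stops propagation at E9 — its inputs' values are unchanged, so it reuses its cache.

New value of D11: 1.
Formula cells that run: A9, B3, B12, C10, D5, D11, H9 — 7 in total.
Values that change: A9, B12, C2, D5, D11, H9.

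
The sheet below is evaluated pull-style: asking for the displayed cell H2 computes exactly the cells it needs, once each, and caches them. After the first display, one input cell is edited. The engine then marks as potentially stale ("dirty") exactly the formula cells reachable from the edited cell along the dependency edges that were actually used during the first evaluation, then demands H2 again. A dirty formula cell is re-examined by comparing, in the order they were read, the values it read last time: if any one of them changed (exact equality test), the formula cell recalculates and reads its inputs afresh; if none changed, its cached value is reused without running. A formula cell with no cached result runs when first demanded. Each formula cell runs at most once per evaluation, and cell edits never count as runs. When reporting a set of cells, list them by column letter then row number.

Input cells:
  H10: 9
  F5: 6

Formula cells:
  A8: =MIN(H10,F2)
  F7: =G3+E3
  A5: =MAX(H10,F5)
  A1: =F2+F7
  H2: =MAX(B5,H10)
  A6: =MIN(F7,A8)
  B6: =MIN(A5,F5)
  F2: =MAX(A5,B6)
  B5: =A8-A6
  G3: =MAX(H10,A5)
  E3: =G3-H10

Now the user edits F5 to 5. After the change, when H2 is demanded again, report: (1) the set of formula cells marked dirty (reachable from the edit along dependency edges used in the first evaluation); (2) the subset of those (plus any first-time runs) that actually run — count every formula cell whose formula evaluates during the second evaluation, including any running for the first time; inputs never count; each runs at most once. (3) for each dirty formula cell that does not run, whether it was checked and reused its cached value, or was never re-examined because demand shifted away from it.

The edit dirties: A5, A6, A8, B5, B6, E3, F2, F7, G3, H2.
3 formula cells run: A5, B6, F2.
Cache hits after checking: A6, A8, B5, E3, F7, G3, H2.
Note where the cutoff bites: G3 is checked, finds nothing changed, and keeps its cache.

First demand of the output computes:
  A5 = MAX(9, 6) = 9
  B6 = MIN(9, 6) = 6
  F2 = MAX(9, 6) = 9
  A8 = MIN(9, 9) = 9
  G3 = MAX(9, 9) = 9
  E3 = 9 - 9 = 0
  F7 = 9 + 0 = 9
  A6 = MIN(9, 9) = 9
  B5 = 9 - 9 = 0
  H2 = MAX(0, 9) = 9

After the edit, cleaning proceeds:
  A5: a read changed (F5 6->5) — executes, giving 9 — identical to its old value.
  B6: a read changed (F5 6->5) — executes, giving 5.
  F2: a read changed (B6 6->5) — executes, giving 9 — identical to its old value.
  A8: dirty, but its reads are unchanged (H10 unchanged, F2 unchanged); cached 9 stands.
  G3: dirty, but its reads are unchanged (H10 unchanged, A5 unchanged); cached 9 stands.
  E3: dirty, but its reads are unchanged (G3 unchanged, H10 unchanged); cached 0 stands.
  F7: dirty, but its reads are unchanged (G3 unchanged, E3 unchanged); cached 9 stands.
  A6: dirty, but its reads are unchanged (F7 unchanged, A8 unchanged); cached 9 stands.
  B5: dirty, but its reads are unchanged (A8 unchanged, A6 unchanged); cached 0 stands.
  H2: dirty, but its reads are unchanged (B5 unchanged, H10 unchanged); cached 9 stands.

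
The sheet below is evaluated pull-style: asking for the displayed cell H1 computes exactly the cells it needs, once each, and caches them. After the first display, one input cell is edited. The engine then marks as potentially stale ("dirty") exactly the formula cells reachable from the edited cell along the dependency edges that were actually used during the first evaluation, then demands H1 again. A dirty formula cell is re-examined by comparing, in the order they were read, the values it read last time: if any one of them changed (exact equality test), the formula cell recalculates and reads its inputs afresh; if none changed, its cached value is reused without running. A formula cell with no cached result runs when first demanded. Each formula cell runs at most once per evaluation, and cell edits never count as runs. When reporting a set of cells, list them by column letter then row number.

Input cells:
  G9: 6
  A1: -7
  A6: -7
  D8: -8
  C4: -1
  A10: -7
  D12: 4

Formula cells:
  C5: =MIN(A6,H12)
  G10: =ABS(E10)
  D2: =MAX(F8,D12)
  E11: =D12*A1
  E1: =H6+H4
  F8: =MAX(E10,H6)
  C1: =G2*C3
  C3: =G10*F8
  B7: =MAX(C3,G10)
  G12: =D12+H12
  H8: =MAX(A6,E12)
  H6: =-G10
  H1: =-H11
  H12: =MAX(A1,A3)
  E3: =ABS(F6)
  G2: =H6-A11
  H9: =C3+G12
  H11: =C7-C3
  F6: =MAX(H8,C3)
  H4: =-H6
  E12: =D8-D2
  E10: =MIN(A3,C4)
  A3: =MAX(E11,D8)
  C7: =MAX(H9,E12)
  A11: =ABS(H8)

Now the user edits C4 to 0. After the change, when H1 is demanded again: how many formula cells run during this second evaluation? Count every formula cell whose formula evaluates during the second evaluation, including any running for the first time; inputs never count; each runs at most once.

1 formula cells run: E10.
Note the absorption at E10: it re-runs yet its value is the same, leaving the output's value untouched.

First demand of the output computes:
  E11 = 4 * -7 = -28
  A3 = MAX(-28, -8) = -8
  E10 = MIN(-8, -1) = -8
  G10 = ABS(-8) = 8
  H6 = -(8) = -8
  F8 = MAX(-8, -8) = -8
  C3 = 8 * -8 = -64
  D2 = MAX(-8, 4) = 4
  E12 = -8 - 4 = -12
  H12 = MAX(-7, -8) = -7
  G12 = 4 + -7 = -3
  H9 = -64 + -3 = -67
  C7 = MAX(-67, -12) = -12
  H11 = -12 - -64 = 52
  H1 = -(52) = -52

After the edit, cleaning proceeds:
  E10: a read changed (C4 -1->0) — executes, giving -8 — identical to its old value.
  G10: dirty, but its reads are unchanged (E10 unchanged); cached 8 stands.
  H6: dirty, but its reads are unchanged (G10 unchanged); cached -8 stands.
  F8: dirty, but its reads are unchanged (E10 unchanged, H6 unchanged); cached -8 stands.
  C3: dirty, but its reads are unchanged (G10 unchanged, F8 unchanged); cached -64 stands.
  D2: dirty, but its reads are unchanged (F8 unchanged, D12 unchanged); cached 4 stands.
  E12: dirty, but its reads are unchanged (D8 unchanged, D2 unchanged); cached -12 stands.
  H9: dirty, but its reads are unchanged (C3 unchanged, G12 unchanged); cached -67 stands.
  C7: dirty, but its reads are unchanged (H9 unchanged, E12 unchanged); cached -12 stands.
  H11: dirty, but its reads are unchanged (C7 unchanged, C3 unchanged); cached 52 stands.
  H1: dirty, but its reads are unchanged (H11 unchanged); cached -52 stands.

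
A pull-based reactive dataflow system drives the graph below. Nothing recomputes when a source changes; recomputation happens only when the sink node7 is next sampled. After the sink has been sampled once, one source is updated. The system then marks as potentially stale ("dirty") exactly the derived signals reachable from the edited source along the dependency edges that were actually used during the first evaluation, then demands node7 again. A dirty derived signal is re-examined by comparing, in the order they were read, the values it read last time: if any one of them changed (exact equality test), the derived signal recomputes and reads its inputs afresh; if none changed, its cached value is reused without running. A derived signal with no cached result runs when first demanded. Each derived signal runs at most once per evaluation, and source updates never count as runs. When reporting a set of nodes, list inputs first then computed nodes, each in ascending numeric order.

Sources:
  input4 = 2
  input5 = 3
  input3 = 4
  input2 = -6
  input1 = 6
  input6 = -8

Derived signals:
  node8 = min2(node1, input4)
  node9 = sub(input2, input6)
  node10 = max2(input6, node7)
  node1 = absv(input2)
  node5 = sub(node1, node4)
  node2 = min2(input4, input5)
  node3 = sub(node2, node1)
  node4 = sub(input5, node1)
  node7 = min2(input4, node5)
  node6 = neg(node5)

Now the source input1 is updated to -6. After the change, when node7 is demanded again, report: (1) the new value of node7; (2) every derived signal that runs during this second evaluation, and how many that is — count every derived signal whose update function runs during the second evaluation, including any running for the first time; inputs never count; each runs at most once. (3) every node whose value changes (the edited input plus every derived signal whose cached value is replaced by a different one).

New value of node7: 2.
Derived signals that run: none — 0 in total.
Values that change: input1.
Key observation: input1 is never demanded by the output, so the edit triggers no recomputation at all.

First evaluation (everything demanded from the output):
  node1 = absv(-6) = 6
  node4 = sub(3, 6) = -3
  node5 = sub(6, -3) = 9
  node7 = min2(2, 9) = 2

Propagation after the edit:
  input1 feeds no computation that the output demands — nothing is marked dirty and nothing runs.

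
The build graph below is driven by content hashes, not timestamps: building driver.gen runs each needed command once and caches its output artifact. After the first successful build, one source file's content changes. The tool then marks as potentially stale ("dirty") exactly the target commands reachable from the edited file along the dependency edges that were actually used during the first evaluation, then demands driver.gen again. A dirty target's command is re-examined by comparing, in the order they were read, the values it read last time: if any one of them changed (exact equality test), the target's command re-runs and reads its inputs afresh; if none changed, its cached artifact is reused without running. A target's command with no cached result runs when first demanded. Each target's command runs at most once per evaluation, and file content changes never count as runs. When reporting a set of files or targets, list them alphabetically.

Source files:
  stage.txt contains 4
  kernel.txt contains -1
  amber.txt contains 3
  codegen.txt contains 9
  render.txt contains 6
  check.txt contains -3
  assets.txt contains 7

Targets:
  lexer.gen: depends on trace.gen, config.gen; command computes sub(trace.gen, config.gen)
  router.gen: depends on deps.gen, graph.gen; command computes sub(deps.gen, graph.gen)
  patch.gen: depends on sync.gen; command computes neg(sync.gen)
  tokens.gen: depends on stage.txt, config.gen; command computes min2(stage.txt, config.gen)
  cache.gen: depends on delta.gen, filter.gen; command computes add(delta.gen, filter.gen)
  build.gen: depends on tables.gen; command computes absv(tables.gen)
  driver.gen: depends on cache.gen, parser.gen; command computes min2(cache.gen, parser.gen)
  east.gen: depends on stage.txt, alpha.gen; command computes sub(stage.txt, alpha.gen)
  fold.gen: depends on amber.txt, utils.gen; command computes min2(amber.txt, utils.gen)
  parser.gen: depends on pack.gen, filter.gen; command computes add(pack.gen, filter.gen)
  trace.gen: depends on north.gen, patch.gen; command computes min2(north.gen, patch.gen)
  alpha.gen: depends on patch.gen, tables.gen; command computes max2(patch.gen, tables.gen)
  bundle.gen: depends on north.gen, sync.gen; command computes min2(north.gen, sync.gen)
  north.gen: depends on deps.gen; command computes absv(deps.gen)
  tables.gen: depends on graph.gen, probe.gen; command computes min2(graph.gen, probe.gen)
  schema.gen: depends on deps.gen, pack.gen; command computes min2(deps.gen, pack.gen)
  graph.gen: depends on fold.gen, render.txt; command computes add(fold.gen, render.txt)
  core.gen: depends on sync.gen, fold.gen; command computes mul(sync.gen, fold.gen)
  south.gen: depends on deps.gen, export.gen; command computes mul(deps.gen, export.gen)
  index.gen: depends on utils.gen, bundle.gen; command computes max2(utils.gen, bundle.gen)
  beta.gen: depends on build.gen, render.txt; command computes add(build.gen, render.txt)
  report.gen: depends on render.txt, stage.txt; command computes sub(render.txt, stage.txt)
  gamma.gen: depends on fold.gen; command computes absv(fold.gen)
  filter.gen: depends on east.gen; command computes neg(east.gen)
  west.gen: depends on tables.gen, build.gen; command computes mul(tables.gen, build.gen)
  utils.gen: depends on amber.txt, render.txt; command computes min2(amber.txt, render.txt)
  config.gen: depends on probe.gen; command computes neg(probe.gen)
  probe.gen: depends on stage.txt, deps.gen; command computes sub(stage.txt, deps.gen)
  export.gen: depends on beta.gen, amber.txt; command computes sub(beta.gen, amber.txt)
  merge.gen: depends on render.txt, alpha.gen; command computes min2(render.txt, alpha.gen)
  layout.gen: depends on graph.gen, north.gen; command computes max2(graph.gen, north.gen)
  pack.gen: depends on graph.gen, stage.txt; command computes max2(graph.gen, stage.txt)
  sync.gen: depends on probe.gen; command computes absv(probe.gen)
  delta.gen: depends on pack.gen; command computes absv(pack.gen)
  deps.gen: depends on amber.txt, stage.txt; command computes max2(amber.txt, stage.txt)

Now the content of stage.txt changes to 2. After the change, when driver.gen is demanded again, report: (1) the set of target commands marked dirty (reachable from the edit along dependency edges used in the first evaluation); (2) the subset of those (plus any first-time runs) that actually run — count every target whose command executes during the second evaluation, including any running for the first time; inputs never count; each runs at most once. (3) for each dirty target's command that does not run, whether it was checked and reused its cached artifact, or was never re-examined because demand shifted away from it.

Initial pass — values computed on the first demand:
  deps.gen = max2(3, 4) = 4
  probe.gen = sub(4, 4) = 0
  sync.gen = absv(0) = 0
  patch.gen = neg(0) = 0
  utils.gen = min2(3, 6) = 3
  fold.gen = min2(3, 3) = 3
  graph.gen = add(3, 6) = 9
  pack.gen = max2(9, 4) = 9
  delta.gen = absv(9) = 9
  tables.gen = min2(9, 0) = 0
  alpha.gen = max2(0, 0) = 0
  east.gen = sub(4, 0) = 4
  filter.gen = neg(4) = -4
  cache.gen = add(9, -4) = 5
  parser.gen = add(9, -4) = 5
  driver.gen = min2(5, 5) = 5

Second demand — change propagation:
  deps.gen: re-runs because stage.txt 4->2; new result 3.
  pack.gen: re-runs because stage.txt 4->2; new result 9 (unchanged).
  delta.gen: re-examined; everything it read last time is the same (pack.gen unchanged) — cache 9 kept, no run.
  probe.gen: re-runs because stage.txt 4->2; deps.gen 4->3; new result -1.
  sync.gen: re-runs because probe.gen 0->-1; new result 1.
  patch.gen: re-runs because sync.gen 0->1; new result -1.
  tables.gen: re-runs because probe.gen 0->-1; new result -1.
  alpha.gen: re-runs because patch.gen 0->-1; tables.gen 0->-1; new result -1.
  east.gen: re-runs because stage.txt 4->2; alpha.gen 0->-1; new result 3.
  filter.gen: re-runs because east.gen 4->3; new result -3.
  cache.gen: re-runs because filter.gen -4->-3; new result 6.
  parser.gen: re-runs because filter.gen -4->-3; new result 6.
  driver.gen: re-runs because cache.gen 5->6; parser.gen 5->6; new result 6.

The important point: at delta.gen every value read last time is unchanged, so the dirty flag clears without a run.

Dirty set: alpha.gen, cache.gen, delta.gen, deps.gen, driver.gen, east.gen, filter.gen, pack.gen, parser.gen, patch.gen, probe.gen, sync.gen, tables.gen.
Run set: alpha.gen, cache.gen, deps.gen, driver.gen, east.gen, filter.gen, pack.gen, parser.gen, patch.gen, probe.gen, sync.gen, tables.gen (12 run).
Re-examined without running (cache reused): delta.gen.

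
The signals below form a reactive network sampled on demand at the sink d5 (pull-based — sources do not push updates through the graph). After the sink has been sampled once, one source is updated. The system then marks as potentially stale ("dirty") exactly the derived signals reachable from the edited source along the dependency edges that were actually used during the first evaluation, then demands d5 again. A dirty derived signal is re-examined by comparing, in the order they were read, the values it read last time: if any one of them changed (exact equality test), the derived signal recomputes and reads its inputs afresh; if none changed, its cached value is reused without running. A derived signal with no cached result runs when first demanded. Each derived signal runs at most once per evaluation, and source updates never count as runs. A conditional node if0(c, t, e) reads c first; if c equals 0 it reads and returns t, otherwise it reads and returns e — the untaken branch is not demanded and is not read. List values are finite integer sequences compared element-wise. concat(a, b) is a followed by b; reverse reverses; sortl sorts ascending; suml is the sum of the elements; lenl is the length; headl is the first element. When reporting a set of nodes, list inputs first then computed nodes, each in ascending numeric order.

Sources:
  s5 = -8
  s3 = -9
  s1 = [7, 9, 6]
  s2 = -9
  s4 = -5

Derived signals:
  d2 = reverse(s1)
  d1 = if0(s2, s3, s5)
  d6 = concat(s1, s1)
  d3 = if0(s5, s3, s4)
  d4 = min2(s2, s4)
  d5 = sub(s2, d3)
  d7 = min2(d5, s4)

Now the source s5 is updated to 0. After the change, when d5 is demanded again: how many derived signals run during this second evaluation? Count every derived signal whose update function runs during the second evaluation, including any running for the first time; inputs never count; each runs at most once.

Run set: d3, d5 (2 run).

Initial pass — values computed on the first demand:
  d3 = if0(s5=-8 -> else branch s4) = -5
  d5 = sub(-9, -5) = -4

Second demand — change propagation:
  d3: re-runs because s5 -8->0; new result -9.
  d5: re-runs because d3 -5->-9; new result 0.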